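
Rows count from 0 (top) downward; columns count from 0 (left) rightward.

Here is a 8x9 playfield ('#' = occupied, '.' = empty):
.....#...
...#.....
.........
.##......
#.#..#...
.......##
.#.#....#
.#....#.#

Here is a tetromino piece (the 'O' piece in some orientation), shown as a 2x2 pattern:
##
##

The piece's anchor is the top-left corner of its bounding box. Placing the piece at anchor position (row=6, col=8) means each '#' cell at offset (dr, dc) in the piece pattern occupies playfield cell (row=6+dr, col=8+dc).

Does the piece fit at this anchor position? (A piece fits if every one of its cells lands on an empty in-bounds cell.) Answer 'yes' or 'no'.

Answer: no

Derivation:
Check each piece cell at anchor (6, 8):
  offset (0,0) -> (6,8): occupied ('#') -> FAIL
  offset (0,1) -> (6,9): out of bounds -> FAIL
  offset (1,0) -> (7,8): occupied ('#') -> FAIL
  offset (1,1) -> (7,9): out of bounds -> FAIL
All cells valid: no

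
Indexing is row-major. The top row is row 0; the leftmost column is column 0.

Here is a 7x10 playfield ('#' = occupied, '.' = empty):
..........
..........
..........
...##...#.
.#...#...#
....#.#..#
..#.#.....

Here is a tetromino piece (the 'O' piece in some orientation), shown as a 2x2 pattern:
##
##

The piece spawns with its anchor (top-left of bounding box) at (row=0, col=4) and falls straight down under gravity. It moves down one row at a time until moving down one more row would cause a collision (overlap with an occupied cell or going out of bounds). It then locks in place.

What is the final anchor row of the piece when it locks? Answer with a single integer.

Spawn at (row=0, col=4). Try each row:
  row 0: fits
  row 1: fits
  row 2: blocked -> lock at row 1

Answer: 1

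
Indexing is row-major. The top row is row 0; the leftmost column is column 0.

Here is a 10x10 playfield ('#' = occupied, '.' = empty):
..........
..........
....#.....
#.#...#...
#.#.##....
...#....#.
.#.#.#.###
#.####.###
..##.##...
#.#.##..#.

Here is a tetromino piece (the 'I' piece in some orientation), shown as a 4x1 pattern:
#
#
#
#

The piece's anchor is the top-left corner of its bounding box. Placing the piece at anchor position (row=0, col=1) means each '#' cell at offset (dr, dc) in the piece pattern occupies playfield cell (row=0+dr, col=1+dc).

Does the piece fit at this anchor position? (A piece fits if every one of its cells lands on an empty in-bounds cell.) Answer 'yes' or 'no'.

Check each piece cell at anchor (0, 1):
  offset (0,0) -> (0,1): empty -> OK
  offset (1,0) -> (1,1): empty -> OK
  offset (2,0) -> (2,1): empty -> OK
  offset (3,0) -> (3,1): empty -> OK
All cells valid: yes

Answer: yes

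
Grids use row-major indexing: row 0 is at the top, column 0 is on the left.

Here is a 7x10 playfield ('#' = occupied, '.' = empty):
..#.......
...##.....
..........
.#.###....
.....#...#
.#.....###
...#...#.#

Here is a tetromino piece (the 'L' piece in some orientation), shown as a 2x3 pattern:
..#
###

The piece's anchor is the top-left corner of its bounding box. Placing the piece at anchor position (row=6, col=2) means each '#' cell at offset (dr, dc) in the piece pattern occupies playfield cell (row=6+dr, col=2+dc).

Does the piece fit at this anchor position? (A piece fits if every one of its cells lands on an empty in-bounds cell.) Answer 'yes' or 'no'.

Check each piece cell at anchor (6, 2):
  offset (0,2) -> (6,4): empty -> OK
  offset (1,0) -> (7,2): out of bounds -> FAIL
  offset (1,1) -> (7,3): out of bounds -> FAIL
  offset (1,2) -> (7,4): out of bounds -> FAIL
All cells valid: no

Answer: no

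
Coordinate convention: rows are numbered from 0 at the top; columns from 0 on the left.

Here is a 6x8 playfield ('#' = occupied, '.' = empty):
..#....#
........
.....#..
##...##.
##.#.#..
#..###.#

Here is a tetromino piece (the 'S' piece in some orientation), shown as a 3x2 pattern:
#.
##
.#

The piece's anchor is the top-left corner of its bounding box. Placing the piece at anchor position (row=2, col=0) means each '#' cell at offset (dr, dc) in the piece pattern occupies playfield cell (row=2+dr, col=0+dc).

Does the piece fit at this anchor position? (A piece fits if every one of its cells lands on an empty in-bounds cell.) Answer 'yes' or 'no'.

Answer: no

Derivation:
Check each piece cell at anchor (2, 0):
  offset (0,0) -> (2,0): empty -> OK
  offset (1,0) -> (3,0): occupied ('#') -> FAIL
  offset (1,1) -> (3,1): occupied ('#') -> FAIL
  offset (2,1) -> (4,1): occupied ('#') -> FAIL
All cells valid: no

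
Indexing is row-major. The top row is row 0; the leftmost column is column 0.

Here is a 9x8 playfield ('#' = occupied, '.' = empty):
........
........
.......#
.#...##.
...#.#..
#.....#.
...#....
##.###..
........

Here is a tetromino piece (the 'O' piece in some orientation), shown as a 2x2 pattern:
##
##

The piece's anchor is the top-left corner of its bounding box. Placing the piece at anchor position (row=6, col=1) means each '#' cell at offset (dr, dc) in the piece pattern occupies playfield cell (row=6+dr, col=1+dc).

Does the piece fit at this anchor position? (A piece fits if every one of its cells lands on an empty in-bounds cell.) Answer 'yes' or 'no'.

Check each piece cell at anchor (6, 1):
  offset (0,0) -> (6,1): empty -> OK
  offset (0,1) -> (6,2): empty -> OK
  offset (1,0) -> (7,1): occupied ('#') -> FAIL
  offset (1,1) -> (7,2): empty -> OK
All cells valid: no

Answer: no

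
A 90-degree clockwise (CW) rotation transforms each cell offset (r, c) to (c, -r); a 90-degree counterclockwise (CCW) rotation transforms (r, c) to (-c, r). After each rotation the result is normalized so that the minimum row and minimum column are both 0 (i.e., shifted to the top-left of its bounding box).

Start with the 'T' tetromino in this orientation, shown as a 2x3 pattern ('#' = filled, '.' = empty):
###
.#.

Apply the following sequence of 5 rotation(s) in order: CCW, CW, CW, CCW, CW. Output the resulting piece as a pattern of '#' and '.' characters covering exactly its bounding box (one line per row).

Start:
###
.#.
After rotation 1 (CCW):
#.
##
#.
After rotation 2 (CW):
###
.#.
After rotation 3 (CW):
.#
##
.#
After rotation 4 (CCW):
###
.#.
After rotation 5 (CW):
.#
##
.#

Answer: .#
##
.#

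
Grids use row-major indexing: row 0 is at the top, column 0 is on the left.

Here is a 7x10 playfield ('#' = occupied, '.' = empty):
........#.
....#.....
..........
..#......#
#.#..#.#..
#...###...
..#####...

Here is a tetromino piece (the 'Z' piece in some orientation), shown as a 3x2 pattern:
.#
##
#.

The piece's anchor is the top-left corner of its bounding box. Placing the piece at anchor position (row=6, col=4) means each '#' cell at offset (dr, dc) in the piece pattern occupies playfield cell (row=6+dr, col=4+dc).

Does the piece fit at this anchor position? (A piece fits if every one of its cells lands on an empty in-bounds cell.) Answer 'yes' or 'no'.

Check each piece cell at anchor (6, 4):
  offset (0,1) -> (6,5): occupied ('#') -> FAIL
  offset (1,0) -> (7,4): out of bounds -> FAIL
  offset (1,1) -> (7,5): out of bounds -> FAIL
  offset (2,0) -> (8,4): out of bounds -> FAIL
All cells valid: no

Answer: no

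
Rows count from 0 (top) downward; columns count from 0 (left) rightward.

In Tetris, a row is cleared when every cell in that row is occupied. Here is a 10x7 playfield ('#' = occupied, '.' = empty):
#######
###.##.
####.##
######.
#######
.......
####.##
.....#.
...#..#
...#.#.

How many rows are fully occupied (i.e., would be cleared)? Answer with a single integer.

Check each row:
  row 0: 0 empty cells -> FULL (clear)
  row 1: 2 empty cells -> not full
  row 2: 1 empty cell -> not full
  row 3: 1 empty cell -> not full
  row 4: 0 empty cells -> FULL (clear)
  row 5: 7 empty cells -> not full
  row 6: 1 empty cell -> not full
  row 7: 6 empty cells -> not full
  row 8: 5 empty cells -> not full
  row 9: 5 empty cells -> not full
Total rows cleared: 2

Answer: 2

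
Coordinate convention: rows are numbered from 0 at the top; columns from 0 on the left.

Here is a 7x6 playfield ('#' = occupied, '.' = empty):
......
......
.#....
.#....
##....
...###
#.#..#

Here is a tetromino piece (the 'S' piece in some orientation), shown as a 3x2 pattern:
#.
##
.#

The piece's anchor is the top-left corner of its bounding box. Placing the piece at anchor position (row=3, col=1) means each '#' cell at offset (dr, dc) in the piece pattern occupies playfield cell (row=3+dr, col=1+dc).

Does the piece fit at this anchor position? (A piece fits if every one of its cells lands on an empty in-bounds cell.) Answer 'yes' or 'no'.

Answer: no

Derivation:
Check each piece cell at anchor (3, 1):
  offset (0,0) -> (3,1): occupied ('#') -> FAIL
  offset (1,0) -> (4,1): occupied ('#') -> FAIL
  offset (1,1) -> (4,2): empty -> OK
  offset (2,1) -> (5,2): empty -> OK
All cells valid: no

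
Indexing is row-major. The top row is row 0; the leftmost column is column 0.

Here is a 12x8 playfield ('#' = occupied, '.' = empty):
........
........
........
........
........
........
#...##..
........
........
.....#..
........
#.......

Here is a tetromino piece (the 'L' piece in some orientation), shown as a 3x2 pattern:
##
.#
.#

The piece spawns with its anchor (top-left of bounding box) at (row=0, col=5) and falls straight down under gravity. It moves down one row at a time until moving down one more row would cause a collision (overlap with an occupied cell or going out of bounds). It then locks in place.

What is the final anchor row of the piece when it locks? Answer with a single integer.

Answer: 5

Derivation:
Spawn at (row=0, col=5). Try each row:
  row 0: fits
  row 1: fits
  row 2: fits
  row 3: fits
  row 4: fits
  row 5: fits
  row 6: blocked -> lock at row 5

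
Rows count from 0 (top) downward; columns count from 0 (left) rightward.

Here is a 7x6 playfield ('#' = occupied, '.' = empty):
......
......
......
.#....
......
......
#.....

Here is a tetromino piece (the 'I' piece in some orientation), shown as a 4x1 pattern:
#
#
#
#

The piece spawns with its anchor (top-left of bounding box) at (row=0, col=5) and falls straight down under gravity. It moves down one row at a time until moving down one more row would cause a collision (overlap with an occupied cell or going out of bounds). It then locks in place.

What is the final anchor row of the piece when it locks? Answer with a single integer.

Spawn at (row=0, col=5). Try each row:
  row 0: fits
  row 1: fits
  row 2: fits
  row 3: fits
  row 4: blocked -> lock at row 3

Answer: 3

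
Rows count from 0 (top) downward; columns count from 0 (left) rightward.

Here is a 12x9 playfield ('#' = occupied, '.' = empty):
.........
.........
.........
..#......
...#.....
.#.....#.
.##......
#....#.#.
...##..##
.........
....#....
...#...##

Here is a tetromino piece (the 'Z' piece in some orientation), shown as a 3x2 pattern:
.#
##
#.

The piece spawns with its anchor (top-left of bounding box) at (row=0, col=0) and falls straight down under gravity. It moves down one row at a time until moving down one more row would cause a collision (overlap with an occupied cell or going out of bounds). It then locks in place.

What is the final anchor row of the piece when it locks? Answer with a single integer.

Spawn at (row=0, col=0). Try each row:
  row 0: fits
  row 1: fits
  row 2: fits
  row 3: fits
  row 4: blocked -> lock at row 3

Answer: 3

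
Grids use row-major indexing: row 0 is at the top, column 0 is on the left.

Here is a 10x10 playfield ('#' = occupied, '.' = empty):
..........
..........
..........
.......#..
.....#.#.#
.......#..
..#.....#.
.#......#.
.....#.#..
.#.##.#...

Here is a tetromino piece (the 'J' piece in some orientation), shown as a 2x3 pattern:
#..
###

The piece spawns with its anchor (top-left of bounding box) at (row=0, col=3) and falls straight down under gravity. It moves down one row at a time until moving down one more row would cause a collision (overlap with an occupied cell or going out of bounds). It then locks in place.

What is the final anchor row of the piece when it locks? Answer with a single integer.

Spawn at (row=0, col=3). Try each row:
  row 0: fits
  row 1: fits
  row 2: fits
  row 3: blocked -> lock at row 2

Answer: 2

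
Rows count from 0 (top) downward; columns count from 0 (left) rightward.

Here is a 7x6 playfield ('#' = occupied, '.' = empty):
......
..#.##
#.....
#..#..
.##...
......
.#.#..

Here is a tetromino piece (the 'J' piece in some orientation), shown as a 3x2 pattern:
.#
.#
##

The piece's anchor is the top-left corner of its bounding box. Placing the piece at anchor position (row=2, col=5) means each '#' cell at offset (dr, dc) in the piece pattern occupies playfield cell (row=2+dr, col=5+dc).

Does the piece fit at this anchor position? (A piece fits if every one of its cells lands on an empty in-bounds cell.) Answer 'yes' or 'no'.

Check each piece cell at anchor (2, 5):
  offset (0,1) -> (2,6): out of bounds -> FAIL
  offset (1,1) -> (3,6): out of bounds -> FAIL
  offset (2,0) -> (4,5): empty -> OK
  offset (2,1) -> (4,6): out of bounds -> FAIL
All cells valid: no

Answer: no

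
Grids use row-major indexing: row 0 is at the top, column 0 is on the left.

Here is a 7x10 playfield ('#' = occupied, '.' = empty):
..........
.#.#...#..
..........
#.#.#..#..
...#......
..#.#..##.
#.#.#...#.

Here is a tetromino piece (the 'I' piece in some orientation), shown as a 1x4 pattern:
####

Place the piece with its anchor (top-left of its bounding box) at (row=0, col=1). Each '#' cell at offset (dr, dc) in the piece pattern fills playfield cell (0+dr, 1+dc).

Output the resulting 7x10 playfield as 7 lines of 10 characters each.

Fill (0+0,1+0) = (0,1)
Fill (0+0,1+1) = (0,2)
Fill (0+0,1+2) = (0,3)
Fill (0+0,1+3) = (0,4)

Answer: .####.....
.#.#...#..
..........
#.#.#..#..
...#......
..#.#..##.
#.#.#...#.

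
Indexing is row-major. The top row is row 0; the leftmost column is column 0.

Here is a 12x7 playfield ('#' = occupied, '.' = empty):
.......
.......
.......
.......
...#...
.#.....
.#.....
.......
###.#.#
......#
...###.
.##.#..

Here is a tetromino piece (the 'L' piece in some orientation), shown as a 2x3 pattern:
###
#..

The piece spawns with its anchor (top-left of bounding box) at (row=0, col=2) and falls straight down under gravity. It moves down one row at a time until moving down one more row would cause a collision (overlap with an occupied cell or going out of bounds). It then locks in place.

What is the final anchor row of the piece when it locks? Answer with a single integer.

Answer: 3

Derivation:
Spawn at (row=0, col=2). Try each row:
  row 0: fits
  row 1: fits
  row 2: fits
  row 3: fits
  row 4: blocked -> lock at row 3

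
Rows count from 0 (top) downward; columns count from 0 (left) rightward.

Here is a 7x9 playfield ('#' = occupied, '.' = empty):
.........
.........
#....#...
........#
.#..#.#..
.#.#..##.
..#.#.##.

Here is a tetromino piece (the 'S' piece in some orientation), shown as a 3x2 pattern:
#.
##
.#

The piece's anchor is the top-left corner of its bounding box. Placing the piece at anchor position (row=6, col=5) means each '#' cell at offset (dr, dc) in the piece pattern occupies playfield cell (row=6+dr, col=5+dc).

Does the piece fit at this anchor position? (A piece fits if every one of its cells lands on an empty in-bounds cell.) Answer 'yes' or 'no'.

Check each piece cell at anchor (6, 5):
  offset (0,0) -> (6,5): empty -> OK
  offset (1,0) -> (7,5): out of bounds -> FAIL
  offset (1,1) -> (7,6): out of bounds -> FAIL
  offset (2,1) -> (8,6): out of bounds -> FAIL
All cells valid: no

Answer: no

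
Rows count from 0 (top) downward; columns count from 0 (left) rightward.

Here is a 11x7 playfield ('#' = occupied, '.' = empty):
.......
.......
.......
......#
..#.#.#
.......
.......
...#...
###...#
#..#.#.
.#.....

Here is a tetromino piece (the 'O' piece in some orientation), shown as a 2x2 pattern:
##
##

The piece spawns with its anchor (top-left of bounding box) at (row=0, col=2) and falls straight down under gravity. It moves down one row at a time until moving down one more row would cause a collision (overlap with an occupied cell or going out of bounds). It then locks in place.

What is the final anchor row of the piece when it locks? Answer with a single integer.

Answer: 2

Derivation:
Spawn at (row=0, col=2). Try each row:
  row 0: fits
  row 1: fits
  row 2: fits
  row 3: blocked -> lock at row 2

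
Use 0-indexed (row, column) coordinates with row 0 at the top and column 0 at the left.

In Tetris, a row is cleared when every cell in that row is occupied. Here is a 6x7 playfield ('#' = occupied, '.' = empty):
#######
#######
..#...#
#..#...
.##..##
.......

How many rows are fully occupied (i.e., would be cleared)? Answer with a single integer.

Answer: 2

Derivation:
Check each row:
  row 0: 0 empty cells -> FULL (clear)
  row 1: 0 empty cells -> FULL (clear)
  row 2: 5 empty cells -> not full
  row 3: 5 empty cells -> not full
  row 4: 3 empty cells -> not full
  row 5: 7 empty cells -> not full
Total rows cleared: 2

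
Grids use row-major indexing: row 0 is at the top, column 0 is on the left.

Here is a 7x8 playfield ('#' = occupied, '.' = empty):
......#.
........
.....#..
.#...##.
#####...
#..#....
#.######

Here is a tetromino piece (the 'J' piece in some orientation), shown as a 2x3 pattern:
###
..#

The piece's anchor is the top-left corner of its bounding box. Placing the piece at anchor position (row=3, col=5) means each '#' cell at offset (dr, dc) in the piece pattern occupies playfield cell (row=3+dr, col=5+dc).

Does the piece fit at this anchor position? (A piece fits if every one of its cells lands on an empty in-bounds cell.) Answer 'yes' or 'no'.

Answer: no

Derivation:
Check each piece cell at anchor (3, 5):
  offset (0,0) -> (3,5): occupied ('#') -> FAIL
  offset (0,1) -> (3,6): occupied ('#') -> FAIL
  offset (0,2) -> (3,7): empty -> OK
  offset (1,2) -> (4,7): empty -> OK
All cells valid: no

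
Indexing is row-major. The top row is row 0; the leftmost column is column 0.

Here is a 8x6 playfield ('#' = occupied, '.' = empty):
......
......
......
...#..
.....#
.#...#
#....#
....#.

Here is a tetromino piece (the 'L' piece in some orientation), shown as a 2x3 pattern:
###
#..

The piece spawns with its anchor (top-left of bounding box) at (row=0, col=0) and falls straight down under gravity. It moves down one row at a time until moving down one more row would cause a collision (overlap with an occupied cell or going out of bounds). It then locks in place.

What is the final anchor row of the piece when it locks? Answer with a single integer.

Answer: 4

Derivation:
Spawn at (row=0, col=0). Try each row:
  row 0: fits
  row 1: fits
  row 2: fits
  row 3: fits
  row 4: fits
  row 5: blocked -> lock at row 4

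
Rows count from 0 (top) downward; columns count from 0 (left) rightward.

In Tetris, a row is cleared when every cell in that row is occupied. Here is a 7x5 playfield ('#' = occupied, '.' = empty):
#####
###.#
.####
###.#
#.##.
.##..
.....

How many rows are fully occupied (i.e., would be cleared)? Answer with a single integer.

Check each row:
  row 0: 0 empty cells -> FULL (clear)
  row 1: 1 empty cell -> not full
  row 2: 1 empty cell -> not full
  row 3: 1 empty cell -> not full
  row 4: 2 empty cells -> not full
  row 5: 3 empty cells -> not full
  row 6: 5 empty cells -> not full
Total rows cleared: 1

Answer: 1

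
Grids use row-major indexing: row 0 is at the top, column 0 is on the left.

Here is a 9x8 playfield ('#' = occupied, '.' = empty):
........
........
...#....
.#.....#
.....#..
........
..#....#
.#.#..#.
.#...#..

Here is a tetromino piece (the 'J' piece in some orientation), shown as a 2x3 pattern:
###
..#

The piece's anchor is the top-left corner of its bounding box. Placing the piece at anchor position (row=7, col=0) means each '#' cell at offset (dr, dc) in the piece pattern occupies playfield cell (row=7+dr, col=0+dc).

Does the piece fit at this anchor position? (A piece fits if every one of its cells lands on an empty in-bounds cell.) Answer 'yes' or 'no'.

Answer: no

Derivation:
Check each piece cell at anchor (7, 0):
  offset (0,0) -> (7,0): empty -> OK
  offset (0,1) -> (7,1): occupied ('#') -> FAIL
  offset (0,2) -> (7,2): empty -> OK
  offset (1,2) -> (8,2): empty -> OK
All cells valid: no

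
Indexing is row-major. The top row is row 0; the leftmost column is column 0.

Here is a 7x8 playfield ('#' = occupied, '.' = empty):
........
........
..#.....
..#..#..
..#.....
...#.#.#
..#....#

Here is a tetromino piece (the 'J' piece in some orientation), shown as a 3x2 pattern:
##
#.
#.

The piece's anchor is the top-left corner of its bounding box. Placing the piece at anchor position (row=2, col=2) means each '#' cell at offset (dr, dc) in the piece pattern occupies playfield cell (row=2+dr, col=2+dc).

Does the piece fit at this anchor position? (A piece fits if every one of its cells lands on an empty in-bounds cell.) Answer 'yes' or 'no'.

Answer: no

Derivation:
Check each piece cell at anchor (2, 2):
  offset (0,0) -> (2,2): occupied ('#') -> FAIL
  offset (0,1) -> (2,3): empty -> OK
  offset (1,0) -> (3,2): occupied ('#') -> FAIL
  offset (2,0) -> (4,2): occupied ('#') -> FAIL
All cells valid: no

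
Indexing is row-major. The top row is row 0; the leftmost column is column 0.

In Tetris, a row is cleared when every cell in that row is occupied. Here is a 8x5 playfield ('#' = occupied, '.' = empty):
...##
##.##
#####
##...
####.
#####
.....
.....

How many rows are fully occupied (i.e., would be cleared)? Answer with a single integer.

Answer: 2

Derivation:
Check each row:
  row 0: 3 empty cells -> not full
  row 1: 1 empty cell -> not full
  row 2: 0 empty cells -> FULL (clear)
  row 3: 3 empty cells -> not full
  row 4: 1 empty cell -> not full
  row 5: 0 empty cells -> FULL (clear)
  row 6: 5 empty cells -> not full
  row 7: 5 empty cells -> not full
Total rows cleared: 2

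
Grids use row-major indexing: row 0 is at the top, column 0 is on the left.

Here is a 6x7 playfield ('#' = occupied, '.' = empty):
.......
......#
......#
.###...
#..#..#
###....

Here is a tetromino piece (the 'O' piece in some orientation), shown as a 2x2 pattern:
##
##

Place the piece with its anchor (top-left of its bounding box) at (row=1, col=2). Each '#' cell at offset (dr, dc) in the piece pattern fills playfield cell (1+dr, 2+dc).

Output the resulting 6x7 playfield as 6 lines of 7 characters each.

Fill (1+0,2+0) = (1,2)
Fill (1+0,2+1) = (1,3)
Fill (1+1,2+0) = (2,2)
Fill (1+1,2+1) = (2,3)

Answer: .......
..##..#
..##..#
.###...
#..#..#
###....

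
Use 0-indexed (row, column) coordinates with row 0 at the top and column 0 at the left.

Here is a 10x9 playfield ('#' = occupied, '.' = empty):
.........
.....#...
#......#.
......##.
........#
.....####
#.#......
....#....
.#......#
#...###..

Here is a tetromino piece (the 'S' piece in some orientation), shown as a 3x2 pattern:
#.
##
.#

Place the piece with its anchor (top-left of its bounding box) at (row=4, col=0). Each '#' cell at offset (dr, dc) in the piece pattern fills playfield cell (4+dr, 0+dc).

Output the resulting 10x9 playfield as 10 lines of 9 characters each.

Answer: .........
.....#...
#......#.
......##.
#.......#
##...####
###......
....#....
.#......#
#...###..

Derivation:
Fill (4+0,0+0) = (4,0)
Fill (4+1,0+0) = (5,0)
Fill (4+1,0+1) = (5,1)
Fill (4+2,0+1) = (6,1)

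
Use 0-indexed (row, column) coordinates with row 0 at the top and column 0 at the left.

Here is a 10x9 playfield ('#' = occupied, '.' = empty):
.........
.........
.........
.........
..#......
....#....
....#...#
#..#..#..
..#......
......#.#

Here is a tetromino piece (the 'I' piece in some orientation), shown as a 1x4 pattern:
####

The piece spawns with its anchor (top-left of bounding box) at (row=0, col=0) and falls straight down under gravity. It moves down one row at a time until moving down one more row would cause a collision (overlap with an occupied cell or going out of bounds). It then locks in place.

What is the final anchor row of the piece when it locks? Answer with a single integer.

Answer: 3

Derivation:
Spawn at (row=0, col=0). Try each row:
  row 0: fits
  row 1: fits
  row 2: fits
  row 3: fits
  row 4: blocked -> lock at row 3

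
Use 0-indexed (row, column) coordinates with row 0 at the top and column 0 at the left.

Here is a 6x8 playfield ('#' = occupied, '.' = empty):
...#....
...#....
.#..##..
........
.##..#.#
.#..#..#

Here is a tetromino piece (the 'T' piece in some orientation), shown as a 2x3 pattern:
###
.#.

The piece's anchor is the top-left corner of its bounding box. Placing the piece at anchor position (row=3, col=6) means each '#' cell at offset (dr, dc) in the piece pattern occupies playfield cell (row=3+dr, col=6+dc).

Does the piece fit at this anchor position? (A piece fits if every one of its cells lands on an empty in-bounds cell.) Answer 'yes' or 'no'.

Answer: no

Derivation:
Check each piece cell at anchor (3, 6):
  offset (0,0) -> (3,6): empty -> OK
  offset (0,1) -> (3,7): empty -> OK
  offset (0,2) -> (3,8): out of bounds -> FAIL
  offset (1,1) -> (4,7): occupied ('#') -> FAIL
All cells valid: no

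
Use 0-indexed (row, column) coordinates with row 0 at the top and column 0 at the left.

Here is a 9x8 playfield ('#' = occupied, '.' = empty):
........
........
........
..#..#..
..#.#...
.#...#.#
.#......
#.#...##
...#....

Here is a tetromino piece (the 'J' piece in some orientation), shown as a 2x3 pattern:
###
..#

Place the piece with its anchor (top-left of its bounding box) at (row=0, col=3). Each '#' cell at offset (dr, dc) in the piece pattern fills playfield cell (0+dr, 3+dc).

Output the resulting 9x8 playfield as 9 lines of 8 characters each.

Fill (0+0,3+0) = (0,3)
Fill (0+0,3+1) = (0,4)
Fill (0+0,3+2) = (0,5)
Fill (0+1,3+2) = (1,5)

Answer: ...###..
.....#..
........
..#..#..
..#.#...
.#...#.#
.#......
#.#...##
...#....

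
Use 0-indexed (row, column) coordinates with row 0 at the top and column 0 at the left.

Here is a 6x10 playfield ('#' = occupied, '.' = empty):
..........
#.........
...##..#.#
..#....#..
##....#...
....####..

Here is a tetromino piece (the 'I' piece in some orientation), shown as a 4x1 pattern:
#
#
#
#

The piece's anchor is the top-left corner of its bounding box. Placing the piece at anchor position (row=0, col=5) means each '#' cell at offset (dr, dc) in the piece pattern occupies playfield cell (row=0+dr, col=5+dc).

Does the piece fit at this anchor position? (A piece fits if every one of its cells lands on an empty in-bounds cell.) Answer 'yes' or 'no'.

Check each piece cell at anchor (0, 5):
  offset (0,0) -> (0,5): empty -> OK
  offset (1,0) -> (1,5): empty -> OK
  offset (2,0) -> (2,5): empty -> OK
  offset (3,0) -> (3,5): empty -> OK
All cells valid: yes

Answer: yes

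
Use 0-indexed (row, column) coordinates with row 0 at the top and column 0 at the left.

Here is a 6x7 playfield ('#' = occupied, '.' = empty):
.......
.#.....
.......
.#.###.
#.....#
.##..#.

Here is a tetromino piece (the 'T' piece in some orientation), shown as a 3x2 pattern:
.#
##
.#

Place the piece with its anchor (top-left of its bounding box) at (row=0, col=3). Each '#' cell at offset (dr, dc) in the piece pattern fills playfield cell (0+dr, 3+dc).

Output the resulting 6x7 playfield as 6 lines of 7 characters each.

Fill (0+0,3+1) = (0,4)
Fill (0+1,3+0) = (1,3)
Fill (0+1,3+1) = (1,4)
Fill (0+2,3+1) = (2,4)

Answer: ....#..
.#.##..
....#..
.#.###.
#.....#
.##..#.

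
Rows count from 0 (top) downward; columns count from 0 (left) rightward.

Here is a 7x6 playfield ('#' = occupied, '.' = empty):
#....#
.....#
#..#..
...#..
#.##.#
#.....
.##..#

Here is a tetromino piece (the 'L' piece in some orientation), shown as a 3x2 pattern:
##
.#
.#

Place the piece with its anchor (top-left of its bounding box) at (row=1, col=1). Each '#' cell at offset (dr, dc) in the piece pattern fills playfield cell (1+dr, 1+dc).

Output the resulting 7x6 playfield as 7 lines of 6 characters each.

Fill (1+0,1+0) = (1,1)
Fill (1+0,1+1) = (1,2)
Fill (1+1,1+1) = (2,2)
Fill (1+2,1+1) = (3,2)

Answer: #....#
.##..#
#.##..
..##..
#.##.#
#.....
.##..#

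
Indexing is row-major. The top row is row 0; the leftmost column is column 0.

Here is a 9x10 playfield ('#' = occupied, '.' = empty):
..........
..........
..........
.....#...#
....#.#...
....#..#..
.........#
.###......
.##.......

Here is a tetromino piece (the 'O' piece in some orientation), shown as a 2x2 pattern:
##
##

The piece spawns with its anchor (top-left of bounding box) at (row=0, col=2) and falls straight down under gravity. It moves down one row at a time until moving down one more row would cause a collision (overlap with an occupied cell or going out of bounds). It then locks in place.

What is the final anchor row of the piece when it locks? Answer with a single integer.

Answer: 5

Derivation:
Spawn at (row=0, col=2). Try each row:
  row 0: fits
  row 1: fits
  row 2: fits
  row 3: fits
  row 4: fits
  row 5: fits
  row 6: blocked -> lock at row 5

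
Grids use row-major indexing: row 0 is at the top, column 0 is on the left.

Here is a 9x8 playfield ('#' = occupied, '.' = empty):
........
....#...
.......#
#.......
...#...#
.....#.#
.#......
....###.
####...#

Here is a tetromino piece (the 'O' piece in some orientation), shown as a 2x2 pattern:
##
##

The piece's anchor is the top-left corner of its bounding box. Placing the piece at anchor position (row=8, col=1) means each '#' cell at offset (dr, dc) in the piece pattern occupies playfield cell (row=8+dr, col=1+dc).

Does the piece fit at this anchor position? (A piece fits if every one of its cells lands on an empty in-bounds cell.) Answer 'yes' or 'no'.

Check each piece cell at anchor (8, 1):
  offset (0,0) -> (8,1): occupied ('#') -> FAIL
  offset (0,1) -> (8,2): occupied ('#') -> FAIL
  offset (1,0) -> (9,1): out of bounds -> FAIL
  offset (1,1) -> (9,2): out of bounds -> FAIL
All cells valid: no

Answer: no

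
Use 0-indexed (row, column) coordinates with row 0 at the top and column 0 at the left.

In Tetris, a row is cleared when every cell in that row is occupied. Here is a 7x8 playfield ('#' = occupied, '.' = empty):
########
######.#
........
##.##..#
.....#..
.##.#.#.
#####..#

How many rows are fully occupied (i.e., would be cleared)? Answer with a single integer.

Answer: 1

Derivation:
Check each row:
  row 0: 0 empty cells -> FULL (clear)
  row 1: 1 empty cell -> not full
  row 2: 8 empty cells -> not full
  row 3: 3 empty cells -> not full
  row 4: 7 empty cells -> not full
  row 5: 4 empty cells -> not full
  row 6: 2 empty cells -> not full
Total rows cleared: 1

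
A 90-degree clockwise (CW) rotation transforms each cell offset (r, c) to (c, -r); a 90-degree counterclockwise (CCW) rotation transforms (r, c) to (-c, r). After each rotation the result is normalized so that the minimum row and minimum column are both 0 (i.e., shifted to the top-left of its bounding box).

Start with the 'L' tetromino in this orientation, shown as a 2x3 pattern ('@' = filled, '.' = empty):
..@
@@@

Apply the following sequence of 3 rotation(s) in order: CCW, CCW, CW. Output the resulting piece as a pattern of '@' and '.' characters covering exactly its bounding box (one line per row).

Start:
..@
@@@
After rotation 1 (CCW):
@@
.@
.@
After rotation 2 (CCW):
@@@
@..
After rotation 3 (CW):
@@
.@
.@

Answer: @@
.@
.@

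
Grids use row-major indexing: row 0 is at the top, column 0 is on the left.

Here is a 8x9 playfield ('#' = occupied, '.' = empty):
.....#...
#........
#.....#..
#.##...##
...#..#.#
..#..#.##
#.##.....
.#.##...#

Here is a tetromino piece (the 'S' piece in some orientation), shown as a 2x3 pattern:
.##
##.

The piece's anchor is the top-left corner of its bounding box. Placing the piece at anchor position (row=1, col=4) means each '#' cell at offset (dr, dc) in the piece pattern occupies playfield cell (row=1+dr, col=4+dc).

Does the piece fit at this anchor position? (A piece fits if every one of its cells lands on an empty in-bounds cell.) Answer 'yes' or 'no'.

Answer: yes

Derivation:
Check each piece cell at anchor (1, 4):
  offset (0,1) -> (1,5): empty -> OK
  offset (0,2) -> (1,6): empty -> OK
  offset (1,0) -> (2,4): empty -> OK
  offset (1,1) -> (2,5): empty -> OK
All cells valid: yes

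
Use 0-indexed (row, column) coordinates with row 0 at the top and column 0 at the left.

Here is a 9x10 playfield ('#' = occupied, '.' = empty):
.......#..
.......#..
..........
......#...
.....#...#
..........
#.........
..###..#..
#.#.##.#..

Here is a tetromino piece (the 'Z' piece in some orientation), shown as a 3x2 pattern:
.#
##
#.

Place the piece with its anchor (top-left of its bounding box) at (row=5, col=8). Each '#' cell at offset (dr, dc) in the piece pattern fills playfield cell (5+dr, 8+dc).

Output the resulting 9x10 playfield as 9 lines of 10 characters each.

Answer: .......#..
.......#..
..........
......#...
.....#...#
.........#
#.......##
..###..##.
#.#.##.#..

Derivation:
Fill (5+0,8+1) = (5,9)
Fill (5+1,8+0) = (6,8)
Fill (5+1,8+1) = (6,9)
Fill (5+2,8+0) = (7,8)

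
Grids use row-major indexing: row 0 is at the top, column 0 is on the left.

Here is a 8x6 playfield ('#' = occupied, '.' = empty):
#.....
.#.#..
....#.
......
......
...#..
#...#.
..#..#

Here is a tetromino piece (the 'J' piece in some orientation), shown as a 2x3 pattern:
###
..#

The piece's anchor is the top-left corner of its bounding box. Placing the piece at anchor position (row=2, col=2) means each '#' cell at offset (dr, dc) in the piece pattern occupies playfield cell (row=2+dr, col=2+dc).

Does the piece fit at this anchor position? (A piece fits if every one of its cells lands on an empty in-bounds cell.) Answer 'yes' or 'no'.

Check each piece cell at anchor (2, 2):
  offset (0,0) -> (2,2): empty -> OK
  offset (0,1) -> (2,3): empty -> OK
  offset (0,2) -> (2,4): occupied ('#') -> FAIL
  offset (1,2) -> (3,4): empty -> OK
All cells valid: no

Answer: no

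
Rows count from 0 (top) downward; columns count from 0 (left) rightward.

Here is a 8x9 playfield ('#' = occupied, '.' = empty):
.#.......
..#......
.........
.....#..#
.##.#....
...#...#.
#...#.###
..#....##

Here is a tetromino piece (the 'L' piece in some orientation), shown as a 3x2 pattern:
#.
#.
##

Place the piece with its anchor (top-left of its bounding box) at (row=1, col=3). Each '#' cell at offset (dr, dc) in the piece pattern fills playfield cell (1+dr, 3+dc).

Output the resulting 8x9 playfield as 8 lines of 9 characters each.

Fill (1+0,3+0) = (1,3)
Fill (1+1,3+0) = (2,3)
Fill (1+2,3+0) = (3,3)
Fill (1+2,3+1) = (3,4)

Answer: .#.......
..##.....
...#.....
...###..#
.##.#....
...#...#.
#...#.###
..#....##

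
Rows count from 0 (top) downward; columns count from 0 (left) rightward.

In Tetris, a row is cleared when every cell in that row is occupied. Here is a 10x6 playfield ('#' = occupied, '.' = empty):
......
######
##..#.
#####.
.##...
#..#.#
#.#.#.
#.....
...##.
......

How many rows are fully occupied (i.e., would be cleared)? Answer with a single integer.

Check each row:
  row 0: 6 empty cells -> not full
  row 1: 0 empty cells -> FULL (clear)
  row 2: 3 empty cells -> not full
  row 3: 1 empty cell -> not full
  row 4: 4 empty cells -> not full
  row 5: 3 empty cells -> not full
  row 6: 3 empty cells -> not full
  row 7: 5 empty cells -> not full
  row 8: 4 empty cells -> not full
  row 9: 6 empty cells -> not full
Total rows cleared: 1

Answer: 1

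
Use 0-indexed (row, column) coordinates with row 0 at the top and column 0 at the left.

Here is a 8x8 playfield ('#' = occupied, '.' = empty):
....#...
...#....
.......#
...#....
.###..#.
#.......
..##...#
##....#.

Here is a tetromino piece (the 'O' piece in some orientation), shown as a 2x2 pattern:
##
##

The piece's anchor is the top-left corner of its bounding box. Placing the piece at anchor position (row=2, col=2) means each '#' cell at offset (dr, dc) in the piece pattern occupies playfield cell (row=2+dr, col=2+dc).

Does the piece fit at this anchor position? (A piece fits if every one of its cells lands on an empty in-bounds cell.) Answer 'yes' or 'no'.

Answer: no

Derivation:
Check each piece cell at anchor (2, 2):
  offset (0,0) -> (2,2): empty -> OK
  offset (0,1) -> (2,3): empty -> OK
  offset (1,0) -> (3,2): empty -> OK
  offset (1,1) -> (3,3): occupied ('#') -> FAIL
All cells valid: no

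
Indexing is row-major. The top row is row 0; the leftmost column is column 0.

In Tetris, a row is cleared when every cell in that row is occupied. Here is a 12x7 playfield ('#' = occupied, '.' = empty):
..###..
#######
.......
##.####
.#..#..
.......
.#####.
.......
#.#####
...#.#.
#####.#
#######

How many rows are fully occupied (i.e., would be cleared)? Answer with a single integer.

Check each row:
  row 0: 4 empty cells -> not full
  row 1: 0 empty cells -> FULL (clear)
  row 2: 7 empty cells -> not full
  row 3: 1 empty cell -> not full
  row 4: 5 empty cells -> not full
  row 5: 7 empty cells -> not full
  row 6: 2 empty cells -> not full
  row 7: 7 empty cells -> not full
  row 8: 1 empty cell -> not full
  row 9: 5 empty cells -> not full
  row 10: 1 empty cell -> not full
  row 11: 0 empty cells -> FULL (clear)
Total rows cleared: 2

Answer: 2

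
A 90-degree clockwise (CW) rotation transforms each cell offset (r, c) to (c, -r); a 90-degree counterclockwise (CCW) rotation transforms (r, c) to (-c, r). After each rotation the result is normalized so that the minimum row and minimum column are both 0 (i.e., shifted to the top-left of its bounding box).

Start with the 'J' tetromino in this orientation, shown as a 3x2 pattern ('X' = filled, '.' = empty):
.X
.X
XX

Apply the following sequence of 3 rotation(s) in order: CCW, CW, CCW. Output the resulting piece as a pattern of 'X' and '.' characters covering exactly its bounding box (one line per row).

Answer: XXX
..X

Derivation:
Start:
.X
.X
XX
After rotation 1 (CCW):
XXX
..X
After rotation 2 (CW):
.X
.X
XX
After rotation 3 (CCW):
XXX
..X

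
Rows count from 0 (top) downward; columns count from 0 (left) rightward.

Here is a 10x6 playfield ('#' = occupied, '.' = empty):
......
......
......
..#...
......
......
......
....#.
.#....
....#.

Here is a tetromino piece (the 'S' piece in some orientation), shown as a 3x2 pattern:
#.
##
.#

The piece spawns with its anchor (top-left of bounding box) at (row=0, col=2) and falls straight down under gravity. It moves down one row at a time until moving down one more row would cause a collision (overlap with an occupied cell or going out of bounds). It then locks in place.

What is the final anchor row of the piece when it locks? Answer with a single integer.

Spawn at (row=0, col=2). Try each row:
  row 0: fits
  row 1: fits
  row 2: blocked -> lock at row 1

Answer: 1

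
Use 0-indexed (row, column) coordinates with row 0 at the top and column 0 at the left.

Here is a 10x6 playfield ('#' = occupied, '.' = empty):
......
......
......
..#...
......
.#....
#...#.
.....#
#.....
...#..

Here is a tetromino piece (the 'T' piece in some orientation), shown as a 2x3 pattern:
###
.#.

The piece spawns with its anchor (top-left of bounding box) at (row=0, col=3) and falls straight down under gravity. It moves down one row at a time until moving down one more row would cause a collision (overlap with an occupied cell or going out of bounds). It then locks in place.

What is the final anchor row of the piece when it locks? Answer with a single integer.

Answer: 4

Derivation:
Spawn at (row=0, col=3). Try each row:
  row 0: fits
  row 1: fits
  row 2: fits
  row 3: fits
  row 4: fits
  row 5: blocked -> lock at row 4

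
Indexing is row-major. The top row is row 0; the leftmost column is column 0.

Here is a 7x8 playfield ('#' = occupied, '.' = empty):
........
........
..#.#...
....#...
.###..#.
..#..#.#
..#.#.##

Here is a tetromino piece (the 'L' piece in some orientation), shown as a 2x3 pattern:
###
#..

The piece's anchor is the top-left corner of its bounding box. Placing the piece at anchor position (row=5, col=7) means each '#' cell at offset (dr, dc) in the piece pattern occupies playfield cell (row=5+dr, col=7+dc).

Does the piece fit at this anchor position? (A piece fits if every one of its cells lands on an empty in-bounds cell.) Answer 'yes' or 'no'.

Check each piece cell at anchor (5, 7):
  offset (0,0) -> (5,7): occupied ('#') -> FAIL
  offset (0,1) -> (5,8): out of bounds -> FAIL
  offset (0,2) -> (5,9): out of bounds -> FAIL
  offset (1,0) -> (6,7): occupied ('#') -> FAIL
All cells valid: no

Answer: no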